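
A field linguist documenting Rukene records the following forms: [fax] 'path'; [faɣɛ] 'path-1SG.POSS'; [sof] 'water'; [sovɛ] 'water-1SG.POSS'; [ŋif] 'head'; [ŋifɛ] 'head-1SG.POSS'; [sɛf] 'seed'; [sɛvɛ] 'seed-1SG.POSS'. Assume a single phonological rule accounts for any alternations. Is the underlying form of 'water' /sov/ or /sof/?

/sov/

'water' shows [f] ~ [v] at the end of the stem ([sof] vs [sovɛ]).
If /f/ were underlying and a rule turned it into [v] before the 1SG.POSS suffix, 'head' would also alternate; but it has [f] in both [ŋif] and [ŋifɛ].
The underlying segment must be /v/; voiced obstruents become voiceless word-finally, yielding [f] there.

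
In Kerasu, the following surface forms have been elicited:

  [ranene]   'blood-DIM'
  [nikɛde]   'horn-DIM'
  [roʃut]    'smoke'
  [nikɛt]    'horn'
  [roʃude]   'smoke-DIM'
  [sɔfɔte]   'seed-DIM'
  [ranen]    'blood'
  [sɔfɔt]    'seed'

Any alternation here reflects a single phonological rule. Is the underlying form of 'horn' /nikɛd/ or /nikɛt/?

/nikɛd/

'horn' shows [d] ~ [t] at the end of the stem ([nikɛde] vs [nikɛt]).
The stem 'seed' ([sɔfɔte], [sɔfɔt]) shows [t] unchanged in both environments, so [t] cannot be basic with [d] derived before the DIM suffix.
Therefore /d/ is basic and [t] is derived by word-final obstruent devoicing (voiced obstruents become voiceless word-finally).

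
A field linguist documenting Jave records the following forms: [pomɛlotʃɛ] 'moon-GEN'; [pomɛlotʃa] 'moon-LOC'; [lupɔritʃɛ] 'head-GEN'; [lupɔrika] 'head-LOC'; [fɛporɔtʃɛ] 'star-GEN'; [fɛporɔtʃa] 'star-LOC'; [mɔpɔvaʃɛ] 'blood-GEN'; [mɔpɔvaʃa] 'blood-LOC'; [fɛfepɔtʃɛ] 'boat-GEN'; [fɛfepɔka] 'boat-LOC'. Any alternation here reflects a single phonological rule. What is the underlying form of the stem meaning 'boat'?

'boat' shows [tʃ] ~ [k] at the end of the stem ([fɛfepɔtʃɛ] vs [fɛfepɔka]).
The stem 'star' ([fɛporɔtʃɛ], [fɛporɔtʃa]) shows [tʃ] unchanged in both environments, so [tʃ] cannot be basic with [k] derived before the LOC suffix.
So /k/ is underlying, and a rule of palatalization before a front vowel — /k/ becomes palato-alveolar [tʃ] before a front vowel — gives [tʃ].

/fɛfepɔk/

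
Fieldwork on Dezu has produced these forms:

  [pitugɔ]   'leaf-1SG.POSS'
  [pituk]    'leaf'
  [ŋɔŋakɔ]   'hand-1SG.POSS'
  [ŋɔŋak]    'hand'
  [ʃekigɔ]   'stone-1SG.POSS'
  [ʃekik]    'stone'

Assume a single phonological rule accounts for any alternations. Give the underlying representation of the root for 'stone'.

The stem for 'stone' ends in [g] in [ʃekigɔ] but [k] in [ʃekik].
If /k/ were underlying and a rule turned it into [g] before the 1SG.POSS suffix, 'hand' would also alternate; but it has [k] in both [ŋɔŋakɔ] and [ŋɔŋak].
The underlying segment must be /g/; voiced obstruents become voiceless word-finally, yielding [k] there.

/ʃekig/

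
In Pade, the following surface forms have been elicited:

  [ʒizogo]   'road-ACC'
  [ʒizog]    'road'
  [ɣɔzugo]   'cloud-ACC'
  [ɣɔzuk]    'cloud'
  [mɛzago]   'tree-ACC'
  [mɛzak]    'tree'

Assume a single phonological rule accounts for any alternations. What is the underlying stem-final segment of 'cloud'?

/k/

'cloud' shows [g] ~ [k] at the end of the stem ([ɣɔzugo] vs [ɣɔzuk]).
Compare 'road', with invariant [g] in [ʒizogo] and [ʒizog]: an analysis with underlying /g/ and a rule producing [k] in isolation would wrongly predict alternation here too.
So /k/ is underlying, and a rule of intervocalic voicing — voiceless stops become voiced between vowels — gives [g].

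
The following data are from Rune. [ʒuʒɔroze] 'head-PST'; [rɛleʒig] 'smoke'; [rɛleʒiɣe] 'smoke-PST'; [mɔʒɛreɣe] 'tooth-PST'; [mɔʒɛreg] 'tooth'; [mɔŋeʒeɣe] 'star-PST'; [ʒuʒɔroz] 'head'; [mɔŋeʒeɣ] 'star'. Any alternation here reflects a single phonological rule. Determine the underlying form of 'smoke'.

In [rɛleʒiɣe] and [rɛleʒig] the final segment of 'smoke' alternates: [ɣ] ~ [g].
If /ɣ/ were underlying and a rule turned it into [g] in isolation, 'star' would also alternate; but it has [ɣ] in both [mɔŋeʒeɣe] and [mɔŋeʒeɣ].
So /g/ is underlying, and a rule of intervocalic spirantization — voiced stops become fricatives between vowels — gives [ɣ].
Hence 'smoke' is /rɛleʒig/ underlyingly.

/rɛleʒig/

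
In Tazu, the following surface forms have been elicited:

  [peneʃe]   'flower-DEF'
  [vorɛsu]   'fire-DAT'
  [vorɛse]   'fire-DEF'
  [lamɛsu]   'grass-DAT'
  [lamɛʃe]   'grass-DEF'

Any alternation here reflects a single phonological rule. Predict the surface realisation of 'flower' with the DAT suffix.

[penesu]

'grass' shows [s] ~ [ʃ] at the end of the stem ([lamɛsu] vs [lamɛʃe]).
If /s/ were underlying and a rule turned it into [ʃ] before the DEF suffix, 'fire' would also alternate; but it has [s] in both [vorɛsu] and [vorɛse].
The alternation reflects depalatalization: palato-alveolar /ʃ/ becomes [s] when no front vowel follows. /ʃ/ is underlying.
The one attested form of 'flower', [peneʃe], shows underlying /peneʃ/. Applying the same rule when no front vowel follows gives [penesu].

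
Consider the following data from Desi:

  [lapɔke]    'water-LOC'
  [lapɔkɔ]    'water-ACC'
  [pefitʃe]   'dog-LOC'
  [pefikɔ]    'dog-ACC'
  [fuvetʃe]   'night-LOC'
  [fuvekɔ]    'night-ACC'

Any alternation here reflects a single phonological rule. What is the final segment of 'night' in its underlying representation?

'night' shows [tʃ] ~ [k] at the end of the stem ([fuvetʃe] vs [fuvekɔ]).
Compare 'water', with invariant [k] in [lapɔke] and [lapɔkɔ]: an analysis with underlying /k/ and a rule producing [tʃ] before the LOC suffix would wrongly predict alternation here too.
Therefore /tʃ/ is basic and [k] is derived by depalatalization (palato-alveolar /tʃ/ becomes [k] when no front vowel follows).

/tʃ/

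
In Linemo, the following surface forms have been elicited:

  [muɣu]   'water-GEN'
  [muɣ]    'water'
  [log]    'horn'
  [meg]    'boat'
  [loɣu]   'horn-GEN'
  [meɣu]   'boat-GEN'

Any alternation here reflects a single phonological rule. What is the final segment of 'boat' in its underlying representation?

'boat' shows [g] ~ [ɣ] at the end of the stem ([meg] vs [meɣu]).
But 'water' keeps [ɣ] in both environments ([muɣ], [muɣu]), so there is no rule changing /ɣ/ to [g] in isolation.
So /g/ is underlying, and a rule of intervocalic spirantization — voiced stops become fricatives between vowels — gives [ɣ].

/g/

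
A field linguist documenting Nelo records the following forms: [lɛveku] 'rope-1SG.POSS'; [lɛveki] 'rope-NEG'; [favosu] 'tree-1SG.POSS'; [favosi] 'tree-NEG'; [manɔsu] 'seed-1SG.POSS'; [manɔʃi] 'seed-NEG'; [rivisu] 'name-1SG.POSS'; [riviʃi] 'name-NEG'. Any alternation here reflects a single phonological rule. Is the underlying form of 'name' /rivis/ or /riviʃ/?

/riviʃ/

In [rivisu] and [riviʃi] the final segment of 'name' alternates: [s] ~ [ʃ].
If /s/ were underlying and a rule turned it into [ʃ] before the NEG suffix, 'tree' would also alternate; but it has [s] in both [favosu] and [favosi].
The alternation reflects depalatalization: palato-alveolar /ʃ/ becomes [s] when no front vowel follows. /ʃ/ is underlying.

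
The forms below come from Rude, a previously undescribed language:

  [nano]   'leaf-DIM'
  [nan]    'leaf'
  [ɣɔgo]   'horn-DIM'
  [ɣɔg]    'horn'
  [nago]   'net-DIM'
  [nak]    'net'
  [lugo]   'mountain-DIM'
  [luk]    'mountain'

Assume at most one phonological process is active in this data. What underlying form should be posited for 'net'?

'net' shows [g] ~ [k] at the end of the stem ([nago] vs [nak]).
If /g/ were underlying and a rule turned it into [k] in isolation, 'horn' would also alternate; but it has [g] in both [ɣɔgo] and [ɣɔg].
Therefore /k/ is basic and [g] is derived by intervocalic voicing (voiceless stops become voiced between vowels).
The underlying form of 'net' is therefore /nak/.

/nak/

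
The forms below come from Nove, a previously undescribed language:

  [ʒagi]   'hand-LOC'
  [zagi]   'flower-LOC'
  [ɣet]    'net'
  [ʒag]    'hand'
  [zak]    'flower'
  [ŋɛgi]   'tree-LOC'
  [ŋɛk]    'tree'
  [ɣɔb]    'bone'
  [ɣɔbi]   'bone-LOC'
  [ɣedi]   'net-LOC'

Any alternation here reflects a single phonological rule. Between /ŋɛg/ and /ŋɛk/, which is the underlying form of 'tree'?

/ŋɛk/

'tree' shows [g] ~ [k] at the end of the stem ([ŋɛgi] vs [ŋɛk]).
Compare 'hand', with invariant [g] in [ʒagi] and [ʒag]: an analysis with underlying /g/ and a rule producing [k] in isolation would wrongly predict alternation here too.
The alternation reflects intervocalic voicing: voiceless stops become voiced between vowels. /k/ is underlying.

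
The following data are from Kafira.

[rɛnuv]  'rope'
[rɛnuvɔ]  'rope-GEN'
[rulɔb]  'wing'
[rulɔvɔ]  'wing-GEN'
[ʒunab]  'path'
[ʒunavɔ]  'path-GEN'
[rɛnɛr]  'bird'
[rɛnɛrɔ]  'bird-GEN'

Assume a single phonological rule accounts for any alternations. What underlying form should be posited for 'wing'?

The root 'wing' surfaces as [rulɔb] and [rulɔvɔ], with a stem-final [b] ~ [v] alternation.
But 'rope' keeps [v] in both environments ([rɛnuv], [rɛnuvɔ]), so there is no rule changing /v/ to [b] in isolation.
The underlying segment must be /b/; voiced stops become fricatives between vowels, yielding [v] there.

/rulɔb/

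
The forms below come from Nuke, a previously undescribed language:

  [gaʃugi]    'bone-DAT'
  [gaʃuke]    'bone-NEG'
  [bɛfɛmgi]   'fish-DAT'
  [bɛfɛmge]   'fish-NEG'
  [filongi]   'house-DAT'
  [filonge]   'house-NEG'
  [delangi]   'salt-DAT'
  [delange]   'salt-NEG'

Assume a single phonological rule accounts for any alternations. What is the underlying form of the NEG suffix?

The NEG morpheme has two allomorphs, [-ge] and [-ke].
The DAT suffix, which begins with [g], is invariant after every stem; so [g] is not altered by any rule here.
So the underlying form is /-ke/, and voiceless stops become voiced after a nasal.

/-ke/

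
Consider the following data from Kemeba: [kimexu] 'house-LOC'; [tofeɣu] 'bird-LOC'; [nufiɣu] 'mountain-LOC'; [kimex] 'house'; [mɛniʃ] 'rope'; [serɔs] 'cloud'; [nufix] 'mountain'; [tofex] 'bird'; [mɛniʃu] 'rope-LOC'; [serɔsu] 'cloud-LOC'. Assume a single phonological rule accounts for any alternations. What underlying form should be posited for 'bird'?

/tofeɣ/

The root 'bird' surfaces as [tofeɣu] and [tofex], with a stem-final [ɣ] ~ [x] alternation.
But 'house' keeps [x] in both environments ([kimexu], [kimex]), so there is no rule changing /x/ to [ɣ] before the LOC suffix.
The alternation reflects word-final obstruent devoicing: voiced obstruents become voiceless word-finally. /ɣ/ is underlying.
Hence 'bird' is /tofeɣ/ underlyingly.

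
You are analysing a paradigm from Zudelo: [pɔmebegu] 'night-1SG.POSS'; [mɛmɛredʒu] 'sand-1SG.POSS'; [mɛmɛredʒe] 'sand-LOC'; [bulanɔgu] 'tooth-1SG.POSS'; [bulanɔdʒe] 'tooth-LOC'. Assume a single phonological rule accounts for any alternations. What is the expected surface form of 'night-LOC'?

[pɔmebedʒe]

In [bulanɔgu] and [bulanɔdʒe] the final segment of 'tooth' alternates: [g] ~ [dʒ].
But 'sand' keeps [dʒ] in both environments ([mɛmɛredʒu], [mɛmɛredʒe]), so there is no rule changing /dʒ/ to [g] before the 1SG.POSS suffix.
Therefore /g/ is basic and [dʒ] is derived by palatalization before a front vowel (/g/ becomes palato-alveolar [dʒ] before a front vowel).
The one attested form of 'night', [pɔmebegu], shows underlying /pɔmebeg/. Applying the same rule before a front vowel gives [pɔmebedʒe].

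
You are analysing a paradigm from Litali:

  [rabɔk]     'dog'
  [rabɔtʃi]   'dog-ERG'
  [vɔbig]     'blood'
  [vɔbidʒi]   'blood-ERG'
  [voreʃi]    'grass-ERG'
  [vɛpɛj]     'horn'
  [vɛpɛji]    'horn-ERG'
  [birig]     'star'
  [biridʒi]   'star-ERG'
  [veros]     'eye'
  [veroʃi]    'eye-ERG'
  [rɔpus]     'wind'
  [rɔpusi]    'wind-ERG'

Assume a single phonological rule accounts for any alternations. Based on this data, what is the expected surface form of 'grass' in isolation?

[vores]

In [veros] and [veroʃi] the final segment of 'eye' alternates: [s] ~ [ʃ].
But 'wind' keeps [s] in both environments ([rɔpus], [rɔpusi]), so there is no rule changing /s/ to [ʃ] before the ERG suffix.
So /ʃ/ is underlying, and a rule of depalatalization — palato-alveolar /tʃ/, /dʒ/ and /ʃ/ become [k], [g] and [s] when no front vowel follows — gives [s].
From [voreʃi] the stem 'grass' is /voreʃ/; when no front vowel follows this yields [vores].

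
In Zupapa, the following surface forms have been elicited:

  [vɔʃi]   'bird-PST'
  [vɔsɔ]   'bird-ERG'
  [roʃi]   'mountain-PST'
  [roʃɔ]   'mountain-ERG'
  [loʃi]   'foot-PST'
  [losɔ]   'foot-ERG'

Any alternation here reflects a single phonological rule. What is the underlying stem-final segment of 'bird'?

/s/

The root 'bird' surfaces as [vɔʃi] and [vɔsɔ], with a stem-final [ʃ] ~ [s] alternation.
If /ʃ/ were underlying and a rule turned it into [s] before the ERG suffix, 'mountain' would also alternate; but it has [ʃ] in both [roʃi] and [roʃɔ].
The underlying segment must be /s/; /s/ becomes palato-alveolar [ʃ] before a front vowel, yielding [ʃ] there.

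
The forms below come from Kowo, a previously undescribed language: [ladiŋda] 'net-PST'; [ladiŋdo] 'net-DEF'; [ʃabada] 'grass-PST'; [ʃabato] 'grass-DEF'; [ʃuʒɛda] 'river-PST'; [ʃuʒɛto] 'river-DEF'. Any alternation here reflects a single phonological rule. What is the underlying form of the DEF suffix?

The DEF morpheme has two allomorphs, [-do] and [-to].
The PST suffix, which begins with [d], is invariant after every stem; so [d] is not altered by any rule here.
The DEF suffix is therefore /-to/ underlyingly, with post-nasal voicing: voiceless stops become voiced after a nasal.

/-to/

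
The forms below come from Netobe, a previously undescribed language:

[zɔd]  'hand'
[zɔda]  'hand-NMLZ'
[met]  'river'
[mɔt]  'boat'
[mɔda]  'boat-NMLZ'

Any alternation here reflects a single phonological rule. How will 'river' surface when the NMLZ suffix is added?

'boat' shows [t] ~ [d] at the end of the stem ([mɔt] vs [mɔda]).
The stem 'hand' ([zɔd], [zɔda]) shows [d] unchanged in both environments, so [d] cannot be basic with [t] derived in isolation.
The underlying segment must be /t/; voiceless stops become voiced between vowels, yielding [d] there.
From [met] the stem 'river' is /met/; between vowels this yields [meda].

[meda]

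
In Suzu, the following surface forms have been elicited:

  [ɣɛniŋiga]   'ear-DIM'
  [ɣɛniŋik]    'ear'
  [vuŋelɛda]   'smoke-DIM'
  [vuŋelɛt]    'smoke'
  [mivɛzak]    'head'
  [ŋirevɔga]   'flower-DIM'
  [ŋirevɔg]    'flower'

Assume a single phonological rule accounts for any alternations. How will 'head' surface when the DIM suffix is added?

'ear' shows [g] ~ [k] at the end of the stem ([ɣɛniŋiga] vs [ɣɛniŋik]).
The stem 'flower' ([ŋirevɔga], [ŋirevɔg]) shows [g] unchanged in both environments, so [g] cannot be basic with [k] derived in isolation.
The underlying segment must be /k/; voiceless stops become voiced between vowels, yielding [g] there.
The one attested form of 'head', [mivɛzak], shows underlying /mivɛzak/. Applying the same rule between vowels gives [mivɛzaga].

[mivɛzaga]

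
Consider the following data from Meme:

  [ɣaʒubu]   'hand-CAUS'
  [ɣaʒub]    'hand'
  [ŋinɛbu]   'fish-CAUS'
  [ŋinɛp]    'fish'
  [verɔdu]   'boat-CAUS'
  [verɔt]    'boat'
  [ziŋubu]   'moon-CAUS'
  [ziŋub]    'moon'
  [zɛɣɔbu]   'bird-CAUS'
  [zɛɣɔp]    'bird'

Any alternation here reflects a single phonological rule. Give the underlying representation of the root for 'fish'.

'fish' shows [b] ~ [p] at the end of the stem ([ŋinɛbu] vs [ŋinɛp]).
Compare 'hand', with invariant [b] in [ɣaʒubu] and [ɣaʒub]: an analysis with underlying /b/ and a rule producing [p] in isolation would wrongly predict alternation here too.
So /p/ is underlying, and a rule of intervocalic voicing — voiceless stops become voiced between vowels — gives [b].

/ŋinɛp/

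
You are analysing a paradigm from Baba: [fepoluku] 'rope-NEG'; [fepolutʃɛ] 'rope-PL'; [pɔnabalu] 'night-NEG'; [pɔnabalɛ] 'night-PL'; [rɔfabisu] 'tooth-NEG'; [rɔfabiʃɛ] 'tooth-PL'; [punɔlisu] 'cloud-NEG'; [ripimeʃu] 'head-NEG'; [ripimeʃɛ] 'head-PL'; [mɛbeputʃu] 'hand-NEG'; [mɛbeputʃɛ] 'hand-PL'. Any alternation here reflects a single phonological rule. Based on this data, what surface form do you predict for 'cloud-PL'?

[punɔliʃɛ]

'tooth' shows [s] ~ [ʃ] at the end of the stem ([rɔfabisu] vs [rɔfabiʃɛ]).
Compare 'head', with invariant [ʃ] in [ripimeʃu] and [ripimeʃɛ]: an analysis with underlying /ʃ/ and a rule producing [s] before the NEG suffix would wrongly predict alternation here too.
So /s/ is underlying, and a rule of palatalization before a front vowel — /k/ and /s/ become palato-alveolar [tʃ] and [ʃ] before a front vowel — gives [ʃ].
From [punɔlisu] the stem 'cloud' is /punɔlis/; before a front vowel this yields [punɔliʃɛ].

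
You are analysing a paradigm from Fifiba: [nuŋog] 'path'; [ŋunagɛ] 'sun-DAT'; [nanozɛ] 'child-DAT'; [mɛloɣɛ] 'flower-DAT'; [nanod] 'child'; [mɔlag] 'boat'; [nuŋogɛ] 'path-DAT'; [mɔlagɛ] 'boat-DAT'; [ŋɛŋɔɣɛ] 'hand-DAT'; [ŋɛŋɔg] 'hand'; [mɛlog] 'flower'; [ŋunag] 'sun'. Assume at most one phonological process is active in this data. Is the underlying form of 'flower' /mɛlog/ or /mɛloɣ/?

/mɛloɣ/

In [mɛlog] and [mɛloɣɛ] the final segment of 'flower' alternates: [g] ~ [ɣ].
Compare 'path', with invariant [g] in [nuŋog] and [nuŋogɛ]: an analysis with underlying /g/ and a rule producing [ɣ] before the DAT suffix would wrongly predict alternation here too.
The underlying segment must be /ɣ/; voiced fricatives become stops word-finally, yielding [g] there.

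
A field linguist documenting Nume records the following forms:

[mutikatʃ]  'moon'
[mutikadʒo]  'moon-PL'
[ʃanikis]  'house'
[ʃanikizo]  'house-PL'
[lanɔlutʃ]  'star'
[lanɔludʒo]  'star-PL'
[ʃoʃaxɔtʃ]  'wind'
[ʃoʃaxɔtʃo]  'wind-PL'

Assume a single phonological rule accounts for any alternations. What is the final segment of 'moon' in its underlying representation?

/dʒ/

In [mutikatʃ] and [mutikadʒo] the final segment of 'moon' alternates: [tʃ] ~ [dʒ].
The stem 'wind' ([ʃoʃaxɔtʃ], [ʃoʃaxɔtʃo]) shows [tʃ] unchanged in both environments, so [tʃ] cannot be basic with [dʒ] derived before the PL suffix.
The underlying segment must be /dʒ/; voiced obstruents become voiceless word-finally, yielding [tʃ] there.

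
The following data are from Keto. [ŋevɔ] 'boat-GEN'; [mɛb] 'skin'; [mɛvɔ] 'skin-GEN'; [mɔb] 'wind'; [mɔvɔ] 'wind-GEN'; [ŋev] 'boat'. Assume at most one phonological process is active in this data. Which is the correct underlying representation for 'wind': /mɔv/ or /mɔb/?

The root 'wind' surfaces as [mɔvɔ] and [mɔb], with a stem-final [v] ~ [b] alternation.
Compare 'boat', with invariant [v] in [ŋevɔ] and [ŋev]: an analysis with underlying /v/ and a rule producing [b] in isolation would wrongly predict alternation here too.
So /b/ is underlying, and a rule of intervocalic spirantization — voiced stops become fricatives between vowels — gives [v].

/mɔb/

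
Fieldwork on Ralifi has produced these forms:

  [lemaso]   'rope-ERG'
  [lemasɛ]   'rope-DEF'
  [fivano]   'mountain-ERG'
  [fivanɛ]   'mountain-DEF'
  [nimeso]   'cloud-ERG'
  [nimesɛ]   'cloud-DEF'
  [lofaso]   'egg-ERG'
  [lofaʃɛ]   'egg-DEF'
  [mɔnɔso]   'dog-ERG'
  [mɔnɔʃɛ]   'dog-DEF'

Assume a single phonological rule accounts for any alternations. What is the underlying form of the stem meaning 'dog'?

The root 'dog' surfaces as [mɔnɔso] and [mɔnɔʃɛ], with a stem-final [s] ~ [ʃ] alternation.
Compare 'rope', with invariant [s] in [lemaso] and [lemasɛ]: an analysis with underlying /s/ and a rule producing [ʃ] before the DEF suffix would wrongly predict alternation here too.
Therefore /ʃ/ is basic and [s] is derived by depalatalization (palato-alveolar /ʃ/ becomes [s] when no front vowel follows).
So 'dog' = /mɔnɔʃ/.

/mɔnɔʃ/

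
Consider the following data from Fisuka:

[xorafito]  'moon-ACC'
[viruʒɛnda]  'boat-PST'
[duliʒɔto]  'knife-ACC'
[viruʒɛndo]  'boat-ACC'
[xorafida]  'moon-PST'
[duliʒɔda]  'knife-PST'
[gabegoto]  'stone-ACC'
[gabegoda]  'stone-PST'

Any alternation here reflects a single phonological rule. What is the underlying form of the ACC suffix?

The ACC suffix surfaces as [-do] and [-to], depending on the final segment of the stem.
The PST suffix, which begins with [d], is invariant after every stem; so [d] is not altered by any rule here.
So the underlying form is /-to/, and voiceless stops become voiced after a nasal.

/-to/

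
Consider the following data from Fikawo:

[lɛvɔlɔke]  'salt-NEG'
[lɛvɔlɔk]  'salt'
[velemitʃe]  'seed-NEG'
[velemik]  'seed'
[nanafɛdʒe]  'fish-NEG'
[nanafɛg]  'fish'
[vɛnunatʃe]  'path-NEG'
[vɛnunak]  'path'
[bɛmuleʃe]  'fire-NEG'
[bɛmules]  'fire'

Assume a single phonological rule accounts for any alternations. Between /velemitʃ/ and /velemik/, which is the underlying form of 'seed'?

'seed' shows [tʃ] ~ [k] at the end of the stem ([velemitʃe] vs [velemik]).
The stem 'salt' ([lɛvɔlɔke], [lɛvɔlɔk]) shows [k] unchanged in both environments, so [k] cannot be basic with [tʃ] derived before the NEG suffix.
Therefore /tʃ/ is basic and [k] is derived by depalatalization (palato-alveolar /tʃ/, /dʒ/ and /ʃ/ become [k], [g] and [s] when no front vowel follows).

/velemitʃ/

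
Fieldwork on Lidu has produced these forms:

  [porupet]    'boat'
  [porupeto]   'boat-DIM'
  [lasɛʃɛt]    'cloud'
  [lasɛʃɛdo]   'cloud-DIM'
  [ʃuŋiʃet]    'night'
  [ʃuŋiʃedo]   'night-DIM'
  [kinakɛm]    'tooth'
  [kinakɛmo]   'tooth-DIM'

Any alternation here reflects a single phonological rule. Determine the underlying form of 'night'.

/ʃuŋiʃed/

'night' shows [t] ~ [d] at the end of the stem ([ʃuŋiʃet] vs [ʃuŋiʃedo]).
If /t/ were underlying and a rule turned it into [d] before the DIM suffix, 'boat' would also alternate; but it has [t] in both [porupet] and [porupeto].
The underlying segment must be /d/; voiced obstruents become voiceless word-finally, yielding [t] there.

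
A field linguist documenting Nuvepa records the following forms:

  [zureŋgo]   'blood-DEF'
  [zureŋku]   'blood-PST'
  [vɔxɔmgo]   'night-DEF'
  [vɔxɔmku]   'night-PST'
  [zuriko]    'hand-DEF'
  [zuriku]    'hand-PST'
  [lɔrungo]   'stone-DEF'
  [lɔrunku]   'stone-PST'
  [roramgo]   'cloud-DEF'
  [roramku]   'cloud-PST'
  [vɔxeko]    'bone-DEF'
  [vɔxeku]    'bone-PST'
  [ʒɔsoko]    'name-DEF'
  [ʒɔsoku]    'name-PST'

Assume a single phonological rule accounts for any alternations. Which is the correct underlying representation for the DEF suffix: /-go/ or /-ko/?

/-go/

The DEF morpheme has two allomorphs, [-go] and [-ko].
The PST suffix, which begins with [k], is invariant after every stem; so [k] is not altered by any rule here.
The DEF suffix is therefore /-go/ underlyingly, with post-vocalic devoicing: voiced stops become voiceless after a vowel.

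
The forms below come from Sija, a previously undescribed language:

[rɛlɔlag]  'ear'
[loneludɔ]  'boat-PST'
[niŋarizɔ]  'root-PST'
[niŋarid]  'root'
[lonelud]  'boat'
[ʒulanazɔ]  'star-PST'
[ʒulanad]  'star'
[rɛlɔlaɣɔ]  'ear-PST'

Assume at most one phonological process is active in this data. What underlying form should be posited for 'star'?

In [ʒulanad] and [ʒulanazɔ] the final segment of 'star' alternates: [d] ~ [z].
Compare 'boat', with invariant [d] in [lonelud] and [loneludɔ]: an analysis with underlying /d/ and a rule producing [z] before the PST suffix would wrongly predict alternation here too.
Therefore /z/ is basic and [d] is derived by word-final hardening (voiced fricatives become stops word-finally).
So 'star' = /ʒulanaz/.

/ʒulanaz/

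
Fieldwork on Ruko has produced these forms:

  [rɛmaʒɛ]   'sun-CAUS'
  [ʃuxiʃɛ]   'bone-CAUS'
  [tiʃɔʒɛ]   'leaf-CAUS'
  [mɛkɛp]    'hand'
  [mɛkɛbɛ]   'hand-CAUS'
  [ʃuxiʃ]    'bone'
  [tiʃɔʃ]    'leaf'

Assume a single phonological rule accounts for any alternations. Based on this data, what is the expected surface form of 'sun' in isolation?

[rɛmaʃ]

The stem for 'leaf' ends in [ʒ] in [tiʃɔʒɛ] but [ʃ] in [tiʃɔʃ].
Compare 'bone', with invariant [ʃ] in [ʃuxiʃɛ] and [ʃuxiʃ]: an analysis with underlying /ʃ/ and a rule producing [ʒ] before the CAUS suffix would wrongly predict alternation here too.
Therefore /ʒ/ is basic and [ʃ] is derived by word-final obstruent devoicing (voiced obstruents become voiceless word-finally).
From [rɛmaʒɛ] the stem 'sun' is /rɛmaʒ/; word-finally this yields [rɛmaʃ].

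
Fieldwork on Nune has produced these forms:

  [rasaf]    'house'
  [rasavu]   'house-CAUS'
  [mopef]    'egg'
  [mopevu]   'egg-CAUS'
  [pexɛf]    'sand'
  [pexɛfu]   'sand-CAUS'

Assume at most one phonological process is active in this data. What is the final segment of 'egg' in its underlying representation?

'egg' shows [f] ~ [v] at the end of the stem ([mopef] vs [mopevu]).
The stem 'sand' ([pexɛf], [pexɛfu]) shows [f] unchanged in both environments, so [f] cannot be basic with [v] derived before the CAUS suffix.
The alternation reflects word-final obstruent devoicing: voiced obstruents become voiceless word-finally. /v/ is underlying.

/v/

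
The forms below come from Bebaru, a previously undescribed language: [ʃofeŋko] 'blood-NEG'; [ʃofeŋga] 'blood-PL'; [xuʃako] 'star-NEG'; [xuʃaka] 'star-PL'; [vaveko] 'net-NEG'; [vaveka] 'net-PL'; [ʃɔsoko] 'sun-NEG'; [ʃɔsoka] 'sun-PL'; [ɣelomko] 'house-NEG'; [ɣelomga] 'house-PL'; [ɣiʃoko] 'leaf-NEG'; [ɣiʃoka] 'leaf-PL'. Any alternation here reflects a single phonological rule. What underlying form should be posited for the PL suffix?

The PL morpheme has two allomorphs, [-ga] and [-ka].
By contrast the NEG suffix keeps its initial [k] throughout — that segment must be underlying.
The PL suffix is therefore /-ga/ underlyingly, with post-vocalic devoicing: voiced stops become voiceless after a vowel.

/-ga/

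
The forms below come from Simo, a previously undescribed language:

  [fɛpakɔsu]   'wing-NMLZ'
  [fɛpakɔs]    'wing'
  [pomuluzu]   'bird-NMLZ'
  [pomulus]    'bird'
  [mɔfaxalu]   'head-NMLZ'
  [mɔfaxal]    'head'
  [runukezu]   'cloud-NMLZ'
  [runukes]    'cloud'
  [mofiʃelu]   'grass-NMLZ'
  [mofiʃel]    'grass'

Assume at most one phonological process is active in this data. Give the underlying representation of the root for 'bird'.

/pomuluz/

The root 'bird' surfaces as [pomuluzu] and [pomulus], with a stem-final [z] ~ [s] alternation.
But 'wing' keeps [s] in both environments ([fɛpakɔsu], [fɛpakɔs]), so there is no rule changing /s/ to [z] before the NMLZ suffix.
So /z/ is underlying, and a rule of word-final obstruent devoicing — voiced obstruents become voiceless word-finally — gives [s].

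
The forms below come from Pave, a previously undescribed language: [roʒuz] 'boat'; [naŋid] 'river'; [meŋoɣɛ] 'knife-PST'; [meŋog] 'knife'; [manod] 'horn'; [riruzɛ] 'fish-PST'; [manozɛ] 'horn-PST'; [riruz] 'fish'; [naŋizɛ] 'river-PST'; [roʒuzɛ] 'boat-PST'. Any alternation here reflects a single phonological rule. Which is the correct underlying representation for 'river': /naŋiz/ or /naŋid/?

/naŋid/

In [naŋid] and [naŋizɛ] the final segment of 'river' alternates: [d] ~ [z].
If /z/ were underlying and a rule turned it into [d] in isolation, 'fish' would also alternate; but it has [z] in both [riruz] and [riruzɛ].
So /d/ is underlying, and a rule of intervocalic spirantization — voiced stops become fricatives between vowels — gives [z].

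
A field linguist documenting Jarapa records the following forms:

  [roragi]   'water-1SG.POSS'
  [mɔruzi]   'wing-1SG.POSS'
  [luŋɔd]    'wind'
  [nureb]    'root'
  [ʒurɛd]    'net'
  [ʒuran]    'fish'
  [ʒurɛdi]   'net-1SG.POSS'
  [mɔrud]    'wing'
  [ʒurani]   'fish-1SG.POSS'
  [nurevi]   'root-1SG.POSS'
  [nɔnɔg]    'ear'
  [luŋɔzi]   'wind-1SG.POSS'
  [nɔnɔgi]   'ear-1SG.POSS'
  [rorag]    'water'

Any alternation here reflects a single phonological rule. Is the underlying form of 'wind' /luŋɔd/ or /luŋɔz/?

/luŋɔz/

In [luŋɔzi] and [luŋɔd] the final segment of 'wind' alternates: [z] ~ [d].
If /d/ were underlying and a rule turned it into [z] before the 1SG.POSS suffix, 'net' would also alternate; but it has [d] in both [ʒurɛdi] and [ʒurɛd].
Therefore /z/ is basic and [d] is derived by word-final hardening (voiced fricatives become stops word-finally).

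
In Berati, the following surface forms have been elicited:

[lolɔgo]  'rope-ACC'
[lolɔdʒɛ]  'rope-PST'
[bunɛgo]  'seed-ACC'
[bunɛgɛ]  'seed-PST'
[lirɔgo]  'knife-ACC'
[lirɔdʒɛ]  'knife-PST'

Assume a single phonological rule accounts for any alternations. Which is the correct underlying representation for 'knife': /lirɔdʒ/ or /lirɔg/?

/lirɔdʒ/

The root 'knife' surfaces as [lirɔgo] and [lirɔdʒɛ], with a stem-final [g] ~ [dʒ] alternation.
Compare 'seed', with invariant [g] in [bunɛgo] and [bunɛgɛ]: an analysis with underlying /g/ and a rule producing [dʒ] before the PST suffix would wrongly predict alternation here too.
The underlying segment must be /dʒ/; palato-alveolar /dʒ/ becomes [g] when no front vowel follows, yielding [g] there.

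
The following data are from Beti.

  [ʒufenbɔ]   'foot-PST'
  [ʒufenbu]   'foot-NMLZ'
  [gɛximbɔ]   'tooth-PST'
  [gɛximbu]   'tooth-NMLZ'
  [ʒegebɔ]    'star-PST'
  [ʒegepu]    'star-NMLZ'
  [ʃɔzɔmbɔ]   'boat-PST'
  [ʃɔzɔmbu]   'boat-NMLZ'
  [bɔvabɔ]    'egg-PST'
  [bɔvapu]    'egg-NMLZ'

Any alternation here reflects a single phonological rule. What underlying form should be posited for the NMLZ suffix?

/-pu/

The NMLZ morpheme has two allomorphs, [-bu] and [-pu].
By contrast the PST suffix keeps its initial [b] throughout — that segment must be underlying.
So the underlying form is /-pu/, and voiceless stops become voiced after a nasal.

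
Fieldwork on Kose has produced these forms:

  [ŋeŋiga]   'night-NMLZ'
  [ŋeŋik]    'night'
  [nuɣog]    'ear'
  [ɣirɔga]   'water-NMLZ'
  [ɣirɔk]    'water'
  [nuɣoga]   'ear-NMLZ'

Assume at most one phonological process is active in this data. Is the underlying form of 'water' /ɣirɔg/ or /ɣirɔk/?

/ɣirɔk/

The root 'water' surfaces as [ɣirɔk] and [ɣirɔga], with a stem-final [k] ~ [g] alternation.
But 'ear' keeps [g] in both environments ([nuɣog], [nuɣoga]), so there is no rule changing /g/ to [k] in isolation.
So /k/ is underlying, and a rule of intervocalic voicing — voiceless stops become voiced between vowels — gives [g].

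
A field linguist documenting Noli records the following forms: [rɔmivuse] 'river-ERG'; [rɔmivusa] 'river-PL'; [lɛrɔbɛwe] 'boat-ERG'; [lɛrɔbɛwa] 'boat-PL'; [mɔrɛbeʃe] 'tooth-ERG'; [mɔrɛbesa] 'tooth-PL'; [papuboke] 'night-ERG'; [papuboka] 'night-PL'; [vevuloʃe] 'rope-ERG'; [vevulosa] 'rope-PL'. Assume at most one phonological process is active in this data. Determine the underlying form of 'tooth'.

'tooth' shows [ʃ] ~ [s] at the end of the stem ([mɔrɛbeʃe] vs [mɔrɛbesa]).
But 'river' keeps [s] in both environments ([rɔmivuse], [rɔmivusa]), so there is no rule changing /s/ to [ʃ] before the ERG suffix.
The alternation reflects depalatalization: palato-alveolar /ʃ/ becomes [s] when no front vowel follows. /ʃ/ is underlying.

/mɔrɛbeʃ/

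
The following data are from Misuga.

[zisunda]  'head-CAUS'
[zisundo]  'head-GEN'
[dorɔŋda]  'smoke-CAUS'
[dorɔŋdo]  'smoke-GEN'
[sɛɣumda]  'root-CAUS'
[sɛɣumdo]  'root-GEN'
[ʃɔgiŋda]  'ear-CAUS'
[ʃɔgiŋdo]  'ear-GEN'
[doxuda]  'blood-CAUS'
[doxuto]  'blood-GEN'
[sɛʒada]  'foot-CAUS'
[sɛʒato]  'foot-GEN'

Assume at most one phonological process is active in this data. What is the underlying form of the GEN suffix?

The GEN morpheme has two allomorphs, [-do] and [-to].
The CAUS suffix, which begins with [d], is invariant after every stem; so [d] is not altered by any rule here.
The GEN suffix is therefore /-to/ underlyingly, with post-nasal voicing: voiceless stops become voiced after a nasal.

/-to/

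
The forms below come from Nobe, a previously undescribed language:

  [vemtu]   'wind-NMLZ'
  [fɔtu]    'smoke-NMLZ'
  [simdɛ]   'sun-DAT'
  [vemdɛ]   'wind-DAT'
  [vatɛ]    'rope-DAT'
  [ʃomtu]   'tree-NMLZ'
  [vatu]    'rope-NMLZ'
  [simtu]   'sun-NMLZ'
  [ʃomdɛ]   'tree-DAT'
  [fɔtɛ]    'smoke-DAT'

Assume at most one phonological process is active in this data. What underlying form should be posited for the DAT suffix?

The DAT suffix surfaces as [-dɛ] and [-tɛ], depending on the final segment of the stem.
By contrast the NMLZ suffix keeps its initial [t] throughout — that segment must be underlying.
The DAT suffix is therefore /-dɛ/ underlyingly, with post-vocalic devoicing: voiced stops become voiceless after a vowel.

/-dɛ/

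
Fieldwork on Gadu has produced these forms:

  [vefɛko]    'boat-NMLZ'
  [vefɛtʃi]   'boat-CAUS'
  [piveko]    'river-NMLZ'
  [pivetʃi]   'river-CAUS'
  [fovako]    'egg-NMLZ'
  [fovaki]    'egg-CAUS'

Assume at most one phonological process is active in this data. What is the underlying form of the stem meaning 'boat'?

/vefɛtʃ/

'boat' shows [k] ~ [tʃ] at the end of the stem ([vefɛko] vs [vefɛtʃi]).
Compare 'egg', with invariant [k] in [fovako] and [fovaki]: an analysis with underlying /k/ and a rule producing [tʃ] before the CAUS suffix would wrongly predict alternation here too.
So /tʃ/ is underlying, and a rule of depalatalization — palato-alveolar /tʃ/ becomes [k] when no front vowel follows — gives [k].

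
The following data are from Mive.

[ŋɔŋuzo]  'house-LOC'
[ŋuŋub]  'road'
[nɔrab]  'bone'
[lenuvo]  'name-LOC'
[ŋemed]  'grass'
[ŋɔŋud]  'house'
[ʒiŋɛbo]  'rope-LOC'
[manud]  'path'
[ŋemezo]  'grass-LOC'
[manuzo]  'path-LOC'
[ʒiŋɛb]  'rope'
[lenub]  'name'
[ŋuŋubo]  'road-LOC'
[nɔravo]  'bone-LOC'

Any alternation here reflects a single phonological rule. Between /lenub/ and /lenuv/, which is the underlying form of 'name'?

In [lenub] and [lenuvo] the final segment of 'name' alternates: [b] ~ [v].
The stem 'road' ([ŋuŋub], [ŋuŋubo]) shows [b] unchanged in both environments, so [b] cannot be basic with [v] derived before the LOC suffix.
So /v/ is underlying, and a rule of word-final hardening — voiced fricatives become stops word-finally — gives [b].

/lenuv/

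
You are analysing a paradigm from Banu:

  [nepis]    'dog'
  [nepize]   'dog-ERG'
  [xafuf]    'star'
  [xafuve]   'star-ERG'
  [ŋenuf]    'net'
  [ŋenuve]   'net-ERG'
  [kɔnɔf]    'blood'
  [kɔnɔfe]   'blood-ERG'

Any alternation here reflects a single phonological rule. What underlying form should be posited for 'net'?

/ŋenuv/

'net' shows [f] ~ [v] at the end of the stem ([ŋenuf] vs [ŋenuve]).
The stem 'blood' ([kɔnɔf], [kɔnɔfe]) shows [f] unchanged in both environments, so [f] cannot be basic with [v] derived before the ERG suffix.
So /v/ is underlying, and a rule of word-final obstruent devoicing — voiced obstruents become voiceless word-finally — gives [f].
Hence 'net' is /ŋenuv/ underlyingly.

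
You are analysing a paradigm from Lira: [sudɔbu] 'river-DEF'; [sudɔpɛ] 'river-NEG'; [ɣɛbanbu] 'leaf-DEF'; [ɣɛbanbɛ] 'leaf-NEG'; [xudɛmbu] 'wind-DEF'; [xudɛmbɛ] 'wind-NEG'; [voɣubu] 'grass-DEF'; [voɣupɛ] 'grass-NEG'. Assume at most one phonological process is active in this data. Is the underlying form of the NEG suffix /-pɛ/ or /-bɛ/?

The NEG morpheme has two allomorphs, [-bɛ] and [-pɛ].
By contrast the DEF suffix keeps its initial [b] throughout — that segment must be underlying.
The NEG suffix is therefore /-pɛ/ underlyingly, with post-nasal voicing: voiceless stops become voiced after a nasal.

/-pɛ/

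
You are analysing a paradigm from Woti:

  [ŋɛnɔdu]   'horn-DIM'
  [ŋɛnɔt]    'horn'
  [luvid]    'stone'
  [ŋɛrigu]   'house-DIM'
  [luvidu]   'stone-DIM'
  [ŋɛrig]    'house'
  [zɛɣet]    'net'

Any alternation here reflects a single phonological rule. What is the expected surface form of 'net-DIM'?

The root 'horn' surfaces as [ŋɛnɔt] and [ŋɛnɔdu], with a stem-final [t] ~ [d] alternation.
The stem 'stone' ([luvid], [luvidu]) shows [d] unchanged in both environments, so [d] cannot be basic with [t] derived in isolation.
The alternation reflects intervocalic voicing: voiceless stops become voiced between vowels. /t/ is underlying.
The one attested form of 'net', [zɛɣet], shows underlying /zɛɣet/. Applying the same rule between vowels gives [zɛɣedu].

[zɛɣedu]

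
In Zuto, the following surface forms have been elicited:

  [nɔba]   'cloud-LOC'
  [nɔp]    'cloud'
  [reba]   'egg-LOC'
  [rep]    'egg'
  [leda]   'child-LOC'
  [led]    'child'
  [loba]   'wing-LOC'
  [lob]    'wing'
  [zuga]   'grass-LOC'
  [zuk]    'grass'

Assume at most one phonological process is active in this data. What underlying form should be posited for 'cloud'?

/nɔp/

'cloud' shows [b] ~ [p] at the end of the stem ([nɔba] vs [nɔp]).
The stem 'wing' ([loba], [lob]) shows [b] unchanged in both environments, so [b] cannot be basic with [p] derived in isolation.
The alternation reflects intervocalic voicing: voiceless stops become voiced between vowels. /p/ is underlying.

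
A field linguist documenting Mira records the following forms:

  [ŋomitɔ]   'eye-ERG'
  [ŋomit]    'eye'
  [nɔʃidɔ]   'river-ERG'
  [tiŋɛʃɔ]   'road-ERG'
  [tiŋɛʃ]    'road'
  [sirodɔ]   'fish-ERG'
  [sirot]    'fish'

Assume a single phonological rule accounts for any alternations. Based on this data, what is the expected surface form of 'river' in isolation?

[nɔʃit]

The root 'fish' surfaces as [sirodɔ] and [sirot], with a stem-final [d] ~ [t] alternation.
But 'eye' keeps [t] in both environments ([ŋomitɔ], [ŋomit]), so there is no rule changing /t/ to [d] before the ERG suffix.
Therefore /d/ is basic and [t] is derived by word-final obstruent devoicing (voiced obstruents become voiceless word-finally).
The one attested form of 'river', [nɔʃidɔ], shows underlying /nɔʃid/. Applying the same rule word-finally gives [nɔʃit].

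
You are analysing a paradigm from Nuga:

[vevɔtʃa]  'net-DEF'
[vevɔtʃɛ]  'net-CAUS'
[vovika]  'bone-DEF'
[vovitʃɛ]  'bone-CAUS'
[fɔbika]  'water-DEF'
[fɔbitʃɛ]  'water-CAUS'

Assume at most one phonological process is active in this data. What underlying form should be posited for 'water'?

The stem for 'water' ends in [k] in [fɔbika] but [tʃ] in [fɔbitʃɛ].
The stem 'net' ([vevɔtʃa], [vevɔtʃɛ]) shows [tʃ] unchanged in both environments, so [tʃ] cannot be basic with [k] derived before the DEF suffix.
The alternation reflects palatalization before a front vowel: /k/ becomes palato-alveolar [tʃ] before a front vowel. /k/ is underlying.
Hence 'water' is /fɔbik/ underlyingly.

/fɔbik/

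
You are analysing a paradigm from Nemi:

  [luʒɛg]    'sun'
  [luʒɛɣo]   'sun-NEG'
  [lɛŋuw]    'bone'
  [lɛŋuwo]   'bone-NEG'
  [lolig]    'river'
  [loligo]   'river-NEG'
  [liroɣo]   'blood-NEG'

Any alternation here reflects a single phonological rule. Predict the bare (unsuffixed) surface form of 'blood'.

[lirog]

The root 'sun' surfaces as [luʒɛg] and [luʒɛɣo], with a stem-final [g] ~ [ɣ] alternation.
But 'river' keeps [g] in both environments ([lolig], [loligo]), so there is no rule changing /g/ to [ɣ] before the NEG suffix.
So /ɣ/ is underlying, and a rule of word-final hardening — voiced fricatives become stops word-finally — gives [g].
The one attested form of 'blood', [liroɣo], shows underlying /liroɣ/. Applying the same rule word-finally gives [lirog].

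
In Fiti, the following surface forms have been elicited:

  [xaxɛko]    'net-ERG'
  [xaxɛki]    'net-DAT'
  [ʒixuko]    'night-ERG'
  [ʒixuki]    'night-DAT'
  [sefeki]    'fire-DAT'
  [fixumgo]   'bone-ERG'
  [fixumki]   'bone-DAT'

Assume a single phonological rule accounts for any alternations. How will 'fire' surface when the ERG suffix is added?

[sefeko]

The ERG morpheme has two allomorphs, [-go] and [-ko].
The DAT suffix, which begins with [k], is invariant after every stem; so [k] is not altered by any rule here.
So the underlying form is /-go/, and voiced stops become voiceless after a vowel.
After 'fire', which ends in a vowel, the suffix surfaces as [-ko], giving [sefeko].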